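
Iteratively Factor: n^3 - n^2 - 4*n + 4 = (n + 2)*(n^2 - 3*n + 2) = (n - 1)*(n + 2)*(n - 2)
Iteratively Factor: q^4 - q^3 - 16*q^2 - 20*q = (q - 5)*(q^3 + 4*q^2 + 4*q) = q*(q - 5)*(q^2 + 4*q + 4) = q*(q - 5)*(q + 2)*(q + 2)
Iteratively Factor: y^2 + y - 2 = (y + 2)*(y - 1)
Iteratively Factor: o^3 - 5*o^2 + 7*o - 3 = (o - 1)*(o^2 - 4*o + 3) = (o - 3)*(o - 1)*(o - 1)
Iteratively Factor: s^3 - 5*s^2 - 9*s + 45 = (s - 5)*(s^2 - 9) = (s - 5)*(s - 3)*(s + 3)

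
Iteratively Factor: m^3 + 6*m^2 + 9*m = (m + 3)*(m^2 + 3*m) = (m + 3)^2*(m)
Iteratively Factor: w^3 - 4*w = (w)*(w^2 - 4) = w*(w + 2)*(w - 2)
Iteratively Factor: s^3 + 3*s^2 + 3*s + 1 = (s + 1)*(s^2 + 2*s + 1) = (s + 1)^2*(s + 1)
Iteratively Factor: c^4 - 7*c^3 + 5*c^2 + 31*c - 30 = (c - 5)*(c^3 - 2*c^2 - 5*c + 6) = (c - 5)*(c - 3)*(c^2 + c - 2) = (c - 5)*(c - 3)*(c - 1)*(c + 2)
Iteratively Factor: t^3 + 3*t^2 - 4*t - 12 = (t + 2)*(t^2 + t - 6) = (t + 2)*(t + 3)*(t - 2)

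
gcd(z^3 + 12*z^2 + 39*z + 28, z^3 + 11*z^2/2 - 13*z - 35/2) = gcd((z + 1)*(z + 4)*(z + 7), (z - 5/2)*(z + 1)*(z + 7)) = z^2 + 8*z + 7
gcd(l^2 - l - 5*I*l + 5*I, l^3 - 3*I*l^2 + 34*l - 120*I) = l - 5*I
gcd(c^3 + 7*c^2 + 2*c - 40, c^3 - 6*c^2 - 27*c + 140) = c + 5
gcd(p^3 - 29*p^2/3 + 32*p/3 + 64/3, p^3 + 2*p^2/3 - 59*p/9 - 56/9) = p^2 - 5*p/3 - 8/3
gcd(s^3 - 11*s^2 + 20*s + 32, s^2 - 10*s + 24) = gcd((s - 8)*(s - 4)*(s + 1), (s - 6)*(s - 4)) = s - 4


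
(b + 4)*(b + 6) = b^2 + 10*b + 24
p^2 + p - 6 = (p - 2)*(p + 3)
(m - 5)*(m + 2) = m^2 - 3*m - 10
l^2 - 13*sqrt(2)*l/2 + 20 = (l - 4*sqrt(2))*(l - 5*sqrt(2)/2)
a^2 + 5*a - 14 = (a - 2)*(a + 7)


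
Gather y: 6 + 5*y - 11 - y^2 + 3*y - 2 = -y^2 + 8*y - 7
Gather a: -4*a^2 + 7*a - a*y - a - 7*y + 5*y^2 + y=-4*a^2 + a*(6 - y) + 5*y^2 - 6*y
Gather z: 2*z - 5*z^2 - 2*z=-5*z^2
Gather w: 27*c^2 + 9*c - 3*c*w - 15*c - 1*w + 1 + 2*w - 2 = 27*c^2 - 6*c + w*(1 - 3*c) - 1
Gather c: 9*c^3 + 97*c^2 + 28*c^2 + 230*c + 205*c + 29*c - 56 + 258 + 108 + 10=9*c^3 + 125*c^2 + 464*c + 320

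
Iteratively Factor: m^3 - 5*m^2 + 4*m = (m - 1)*(m^2 - 4*m) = (m - 4)*(m - 1)*(m)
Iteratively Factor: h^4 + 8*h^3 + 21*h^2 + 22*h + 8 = (h + 4)*(h^3 + 4*h^2 + 5*h + 2) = (h + 2)*(h + 4)*(h^2 + 2*h + 1) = (h + 1)*(h + 2)*(h + 4)*(h + 1)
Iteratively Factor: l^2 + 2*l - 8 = (l - 2)*(l + 4)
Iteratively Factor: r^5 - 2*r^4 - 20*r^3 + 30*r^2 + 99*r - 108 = (r - 3)*(r^4 + r^3 - 17*r^2 - 21*r + 36) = (r - 3)*(r + 3)*(r^3 - 2*r^2 - 11*r + 12) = (r - 3)*(r - 1)*(r + 3)*(r^2 - r - 12) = (r - 4)*(r - 3)*(r - 1)*(r + 3)*(r + 3)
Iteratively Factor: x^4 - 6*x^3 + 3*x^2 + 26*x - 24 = (x - 4)*(x^3 - 2*x^2 - 5*x + 6) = (x - 4)*(x - 3)*(x^2 + x - 2) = (x - 4)*(x - 3)*(x + 2)*(x - 1)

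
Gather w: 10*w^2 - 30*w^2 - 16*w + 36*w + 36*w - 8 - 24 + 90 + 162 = -20*w^2 + 56*w + 220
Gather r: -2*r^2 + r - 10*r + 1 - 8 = -2*r^2 - 9*r - 7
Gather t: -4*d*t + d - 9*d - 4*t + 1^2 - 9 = -8*d + t*(-4*d - 4) - 8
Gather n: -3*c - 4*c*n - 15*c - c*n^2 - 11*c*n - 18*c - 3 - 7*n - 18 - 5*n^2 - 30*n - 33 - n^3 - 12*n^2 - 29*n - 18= -36*c - n^3 + n^2*(-c - 17) + n*(-15*c - 66) - 72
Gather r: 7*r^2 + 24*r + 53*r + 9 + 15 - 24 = 7*r^2 + 77*r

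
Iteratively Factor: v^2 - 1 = (v + 1)*(v - 1)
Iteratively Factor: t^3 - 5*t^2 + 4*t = (t)*(t^2 - 5*t + 4) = t*(t - 1)*(t - 4)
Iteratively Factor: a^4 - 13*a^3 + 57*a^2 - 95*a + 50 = (a - 1)*(a^3 - 12*a^2 + 45*a - 50) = (a - 2)*(a - 1)*(a^2 - 10*a + 25) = (a - 5)*(a - 2)*(a - 1)*(a - 5)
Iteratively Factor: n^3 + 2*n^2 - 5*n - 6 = (n - 2)*(n^2 + 4*n + 3) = (n - 2)*(n + 1)*(n + 3)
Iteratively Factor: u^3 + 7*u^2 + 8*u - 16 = (u + 4)*(u^2 + 3*u - 4) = (u + 4)^2*(u - 1)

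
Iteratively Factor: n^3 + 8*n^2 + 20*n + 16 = (n + 2)*(n^2 + 6*n + 8) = (n + 2)*(n + 4)*(n + 2)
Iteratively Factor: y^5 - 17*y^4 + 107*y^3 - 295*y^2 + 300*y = (y - 4)*(y^4 - 13*y^3 + 55*y^2 - 75*y) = (y - 5)*(y - 4)*(y^3 - 8*y^2 + 15*y) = (y - 5)^2*(y - 4)*(y^2 - 3*y) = y*(y - 5)^2*(y - 4)*(y - 3)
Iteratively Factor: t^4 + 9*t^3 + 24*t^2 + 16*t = (t + 4)*(t^3 + 5*t^2 + 4*t) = (t + 1)*(t + 4)*(t^2 + 4*t) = (t + 1)*(t + 4)^2*(t)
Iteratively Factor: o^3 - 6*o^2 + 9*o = (o)*(o^2 - 6*o + 9) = o*(o - 3)*(o - 3)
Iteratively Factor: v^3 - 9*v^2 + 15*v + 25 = (v - 5)*(v^2 - 4*v - 5) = (v - 5)^2*(v + 1)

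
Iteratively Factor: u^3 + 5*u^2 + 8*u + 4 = (u + 2)*(u^2 + 3*u + 2) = (u + 2)^2*(u + 1)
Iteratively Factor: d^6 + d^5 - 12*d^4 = (d)*(d^5 + d^4 - 12*d^3) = d*(d - 3)*(d^4 + 4*d^3) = d^2*(d - 3)*(d^3 + 4*d^2) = d^3*(d - 3)*(d^2 + 4*d) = d^4*(d - 3)*(d + 4)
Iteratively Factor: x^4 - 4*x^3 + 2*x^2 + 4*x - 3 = (x - 1)*(x^3 - 3*x^2 - x + 3) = (x - 1)^2*(x^2 - 2*x - 3) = (x - 1)^2*(x + 1)*(x - 3)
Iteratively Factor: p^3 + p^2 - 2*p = (p - 1)*(p^2 + 2*p) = p*(p - 1)*(p + 2)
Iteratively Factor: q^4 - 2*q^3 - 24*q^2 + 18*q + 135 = (q - 3)*(q^3 + q^2 - 21*q - 45) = (q - 5)*(q - 3)*(q^2 + 6*q + 9) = (q - 5)*(q - 3)*(q + 3)*(q + 3)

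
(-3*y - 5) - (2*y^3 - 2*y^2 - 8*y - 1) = -2*y^3 + 2*y^2 + 5*y - 4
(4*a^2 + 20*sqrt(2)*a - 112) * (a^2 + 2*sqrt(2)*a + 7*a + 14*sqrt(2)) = 4*a^4 + 28*a^3 + 28*sqrt(2)*a^3 - 32*a^2 + 196*sqrt(2)*a^2 - 224*sqrt(2)*a - 224*a - 1568*sqrt(2)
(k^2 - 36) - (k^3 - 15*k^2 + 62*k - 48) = -k^3 + 16*k^2 - 62*k + 12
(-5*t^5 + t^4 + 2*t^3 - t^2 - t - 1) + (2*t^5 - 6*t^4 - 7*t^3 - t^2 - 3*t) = -3*t^5 - 5*t^4 - 5*t^3 - 2*t^2 - 4*t - 1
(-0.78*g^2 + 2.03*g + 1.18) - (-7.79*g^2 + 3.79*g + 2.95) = 7.01*g^2 - 1.76*g - 1.77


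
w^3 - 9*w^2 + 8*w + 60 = (w - 6)*(w - 5)*(w + 2)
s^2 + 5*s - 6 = (s - 1)*(s + 6)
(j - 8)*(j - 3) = j^2 - 11*j + 24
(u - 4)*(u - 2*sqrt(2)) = u^2 - 4*u - 2*sqrt(2)*u + 8*sqrt(2)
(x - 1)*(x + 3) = x^2 + 2*x - 3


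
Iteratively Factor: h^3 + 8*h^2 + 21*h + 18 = (h + 3)*(h^2 + 5*h + 6) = (h + 2)*(h + 3)*(h + 3)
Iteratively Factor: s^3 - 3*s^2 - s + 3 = (s + 1)*(s^2 - 4*s + 3) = (s - 1)*(s + 1)*(s - 3)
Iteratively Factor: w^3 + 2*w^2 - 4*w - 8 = (w - 2)*(w^2 + 4*w + 4) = (w - 2)*(w + 2)*(w + 2)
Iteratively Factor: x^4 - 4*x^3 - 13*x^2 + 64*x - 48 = (x - 4)*(x^3 - 13*x + 12) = (x - 4)*(x + 4)*(x^2 - 4*x + 3) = (x - 4)*(x - 1)*(x + 4)*(x - 3)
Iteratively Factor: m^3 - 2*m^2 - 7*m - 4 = (m - 4)*(m^2 + 2*m + 1) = (m - 4)*(m + 1)*(m + 1)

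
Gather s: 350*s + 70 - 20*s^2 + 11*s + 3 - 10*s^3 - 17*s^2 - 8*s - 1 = -10*s^3 - 37*s^2 + 353*s + 72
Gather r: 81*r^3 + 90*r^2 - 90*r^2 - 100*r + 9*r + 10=81*r^3 - 91*r + 10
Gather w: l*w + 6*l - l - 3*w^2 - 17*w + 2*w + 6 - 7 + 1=5*l - 3*w^2 + w*(l - 15)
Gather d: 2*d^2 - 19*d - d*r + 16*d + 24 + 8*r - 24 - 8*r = 2*d^2 + d*(-r - 3)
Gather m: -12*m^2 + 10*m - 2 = -12*m^2 + 10*m - 2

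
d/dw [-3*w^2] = -6*w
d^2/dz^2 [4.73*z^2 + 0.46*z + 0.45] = 9.46000000000000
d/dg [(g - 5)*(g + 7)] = 2*g + 2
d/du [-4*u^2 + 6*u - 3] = 6 - 8*u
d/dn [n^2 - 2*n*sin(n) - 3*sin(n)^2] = -2*n*cos(n) + 2*n - 2*sin(n) - 3*sin(2*n)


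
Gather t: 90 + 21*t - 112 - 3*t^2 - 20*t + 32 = -3*t^2 + t + 10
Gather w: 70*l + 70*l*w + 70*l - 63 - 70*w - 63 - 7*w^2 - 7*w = 140*l - 7*w^2 + w*(70*l - 77) - 126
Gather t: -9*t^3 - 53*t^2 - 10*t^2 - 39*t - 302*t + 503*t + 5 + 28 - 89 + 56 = -9*t^3 - 63*t^2 + 162*t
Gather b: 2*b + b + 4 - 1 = 3*b + 3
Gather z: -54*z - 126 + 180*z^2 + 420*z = 180*z^2 + 366*z - 126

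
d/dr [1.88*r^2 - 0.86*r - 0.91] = 3.76*r - 0.86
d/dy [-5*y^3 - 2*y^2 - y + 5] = -15*y^2 - 4*y - 1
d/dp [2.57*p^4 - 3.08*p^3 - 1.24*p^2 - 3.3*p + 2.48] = 10.28*p^3 - 9.24*p^2 - 2.48*p - 3.3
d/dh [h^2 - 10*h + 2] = 2*h - 10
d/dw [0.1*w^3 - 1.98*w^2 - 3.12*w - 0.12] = 0.3*w^2 - 3.96*w - 3.12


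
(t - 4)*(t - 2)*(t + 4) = t^3 - 2*t^2 - 16*t + 32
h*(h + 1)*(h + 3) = h^3 + 4*h^2 + 3*h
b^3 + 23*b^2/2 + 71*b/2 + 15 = (b + 1/2)*(b + 5)*(b + 6)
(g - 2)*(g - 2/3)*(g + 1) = g^3 - 5*g^2/3 - 4*g/3 + 4/3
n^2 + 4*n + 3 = (n + 1)*(n + 3)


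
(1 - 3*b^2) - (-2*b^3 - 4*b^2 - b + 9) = 2*b^3 + b^2 + b - 8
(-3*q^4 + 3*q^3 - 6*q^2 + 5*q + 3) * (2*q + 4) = -6*q^5 - 6*q^4 - 14*q^2 + 26*q + 12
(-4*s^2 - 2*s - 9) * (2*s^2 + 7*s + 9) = -8*s^4 - 32*s^3 - 68*s^2 - 81*s - 81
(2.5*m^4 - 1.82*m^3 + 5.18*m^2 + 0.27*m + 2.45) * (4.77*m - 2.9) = 11.925*m^5 - 15.9314*m^4 + 29.9866*m^3 - 13.7341*m^2 + 10.9035*m - 7.105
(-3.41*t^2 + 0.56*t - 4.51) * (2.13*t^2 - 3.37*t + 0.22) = -7.2633*t^4 + 12.6845*t^3 - 12.2437*t^2 + 15.3219*t - 0.9922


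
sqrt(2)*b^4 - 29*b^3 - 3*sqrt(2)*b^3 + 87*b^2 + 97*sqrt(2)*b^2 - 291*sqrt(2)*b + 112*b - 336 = (b - 3)*(b - 8*sqrt(2))*(b - 7*sqrt(2))*(sqrt(2)*b + 1)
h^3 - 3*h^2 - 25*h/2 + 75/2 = (h - 3)*(h - 5*sqrt(2)/2)*(h + 5*sqrt(2)/2)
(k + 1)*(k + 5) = k^2 + 6*k + 5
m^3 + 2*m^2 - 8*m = m*(m - 2)*(m + 4)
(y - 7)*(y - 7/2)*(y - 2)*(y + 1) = y^4 - 23*y^3/2 + 33*y^2 - 7*y/2 - 49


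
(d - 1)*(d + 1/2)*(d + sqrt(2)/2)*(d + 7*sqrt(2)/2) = d^4 - d^3/2 + 4*sqrt(2)*d^3 - 2*sqrt(2)*d^2 + 3*d^2 - 2*sqrt(2)*d - 7*d/4 - 7/4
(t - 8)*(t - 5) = t^2 - 13*t + 40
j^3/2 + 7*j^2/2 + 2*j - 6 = (j/2 + 1)*(j - 1)*(j + 6)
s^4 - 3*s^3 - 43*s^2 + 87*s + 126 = (s - 7)*(s - 3)*(s + 1)*(s + 6)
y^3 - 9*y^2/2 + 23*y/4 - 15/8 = (y - 5/2)*(y - 3/2)*(y - 1/2)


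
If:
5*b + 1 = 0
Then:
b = -1/5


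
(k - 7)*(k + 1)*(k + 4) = k^3 - 2*k^2 - 31*k - 28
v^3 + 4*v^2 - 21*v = v*(v - 3)*(v + 7)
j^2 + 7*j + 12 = (j + 3)*(j + 4)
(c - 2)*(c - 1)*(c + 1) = c^3 - 2*c^2 - c + 2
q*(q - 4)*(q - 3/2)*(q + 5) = q^4 - q^3/2 - 43*q^2/2 + 30*q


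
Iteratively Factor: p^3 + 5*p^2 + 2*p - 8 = (p + 2)*(p^2 + 3*p - 4) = (p + 2)*(p + 4)*(p - 1)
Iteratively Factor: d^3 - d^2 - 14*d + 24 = (d - 2)*(d^2 + d - 12) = (d - 3)*(d - 2)*(d + 4)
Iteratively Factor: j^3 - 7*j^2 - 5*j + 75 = (j - 5)*(j^2 - 2*j - 15) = (j - 5)^2*(j + 3)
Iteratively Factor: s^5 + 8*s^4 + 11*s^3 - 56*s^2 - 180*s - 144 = (s + 2)*(s^4 + 6*s^3 - s^2 - 54*s - 72) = (s + 2)*(s + 4)*(s^3 + 2*s^2 - 9*s - 18) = (s + 2)^2*(s + 4)*(s^2 - 9) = (s + 2)^2*(s + 3)*(s + 4)*(s - 3)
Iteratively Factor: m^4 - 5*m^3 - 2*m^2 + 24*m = (m - 3)*(m^3 - 2*m^2 - 8*m) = (m - 4)*(m - 3)*(m^2 + 2*m) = (m - 4)*(m - 3)*(m + 2)*(m)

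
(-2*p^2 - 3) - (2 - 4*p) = -2*p^2 + 4*p - 5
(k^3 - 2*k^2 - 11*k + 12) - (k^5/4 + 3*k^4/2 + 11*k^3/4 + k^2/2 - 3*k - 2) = -k^5/4 - 3*k^4/2 - 7*k^3/4 - 5*k^2/2 - 8*k + 14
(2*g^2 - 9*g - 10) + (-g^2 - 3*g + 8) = g^2 - 12*g - 2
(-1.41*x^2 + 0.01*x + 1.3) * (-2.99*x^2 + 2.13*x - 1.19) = 4.2159*x^4 - 3.0332*x^3 - 2.1878*x^2 + 2.7571*x - 1.547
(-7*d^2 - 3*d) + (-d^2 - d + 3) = -8*d^2 - 4*d + 3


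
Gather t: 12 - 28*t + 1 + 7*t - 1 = 12 - 21*t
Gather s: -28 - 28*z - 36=-28*z - 64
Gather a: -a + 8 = 8 - a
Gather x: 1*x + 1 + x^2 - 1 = x^2 + x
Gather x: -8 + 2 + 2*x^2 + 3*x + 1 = 2*x^2 + 3*x - 5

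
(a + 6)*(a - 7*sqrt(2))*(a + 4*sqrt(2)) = a^3 - 3*sqrt(2)*a^2 + 6*a^2 - 56*a - 18*sqrt(2)*a - 336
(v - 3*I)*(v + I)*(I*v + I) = I*v^3 + 2*v^2 + I*v^2 + 2*v + 3*I*v + 3*I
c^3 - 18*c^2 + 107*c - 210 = (c - 7)*(c - 6)*(c - 5)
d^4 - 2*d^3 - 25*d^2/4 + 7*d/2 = d*(d - 7/2)*(d - 1/2)*(d + 2)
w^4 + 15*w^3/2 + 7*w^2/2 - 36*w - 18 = (w - 2)*(w + 1/2)*(w + 3)*(w + 6)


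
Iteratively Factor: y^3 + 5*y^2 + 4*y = (y + 1)*(y^2 + 4*y) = (y + 1)*(y + 4)*(y)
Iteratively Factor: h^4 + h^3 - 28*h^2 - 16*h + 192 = (h + 4)*(h^3 - 3*h^2 - 16*h + 48) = (h + 4)^2*(h^2 - 7*h + 12) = (h - 4)*(h + 4)^2*(h - 3)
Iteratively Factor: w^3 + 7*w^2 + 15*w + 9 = (w + 3)*(w^2 + 4*w + 3) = (w + 1)*(w + 3)*(w + 3)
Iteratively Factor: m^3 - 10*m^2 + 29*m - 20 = (m - 5)*(m^2 - 5*m + 4) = (m - 5)*(m - 1)*(m - 4)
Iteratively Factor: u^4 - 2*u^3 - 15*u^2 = (u + 3)*(u^3 - 5*u^2) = (u - 5)*(u + 3)*(u^2) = u*(u - 5)*(u + 3)*(u)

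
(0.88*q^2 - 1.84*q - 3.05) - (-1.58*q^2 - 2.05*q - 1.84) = 2.46*q^2 + 0.21*q - 1.21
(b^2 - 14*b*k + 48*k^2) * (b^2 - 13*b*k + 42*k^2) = b^4 - 27*b^3*k + 272*b^2*k^2 - 1212*b*k^3 + 2016*k^4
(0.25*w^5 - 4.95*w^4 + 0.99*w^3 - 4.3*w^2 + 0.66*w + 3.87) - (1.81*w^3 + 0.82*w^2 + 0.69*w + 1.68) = 0.25*w^5 - 4.95*w^4 - 0.82*w^3 - 5.12*w^2 - 0.0299999999999999*w + 2.19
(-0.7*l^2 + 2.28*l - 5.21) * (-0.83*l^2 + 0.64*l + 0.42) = 0.581*l^4 - 2.3404*l^3 + 5.4895*l^2 - 2.3768*l - 2.1882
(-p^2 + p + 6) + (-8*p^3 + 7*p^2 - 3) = -8*p^3 + 6*p^2 + p + 3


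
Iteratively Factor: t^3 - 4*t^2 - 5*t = (t)*(t^2 - 4*t - 5) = t*(t - 5)*(t + 1)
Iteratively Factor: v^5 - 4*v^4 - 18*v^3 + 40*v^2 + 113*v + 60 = (v + 1)*(v^4 - 5*v^3 - 13*v^2 + 53*v + 60) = (v + 1)^2*(v^3 - 6*v^2 - 7*v + 60) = (v - 4)*(v + 1)^2*(v^2 - 2*v - 15) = (v - 5)*(v - 4)*(v + 1)^2*(v + 3)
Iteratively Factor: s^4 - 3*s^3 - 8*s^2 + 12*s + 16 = (s + 1)*(s^3 - 4*s^2 - 4*s + 16) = (s - 2)*(s + 1)*(s^2 - 2*s - 8) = (s - 4)*(s - 2)*(s + 1)*(s + 2)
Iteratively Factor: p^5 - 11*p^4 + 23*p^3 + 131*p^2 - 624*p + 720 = (p - 4)*(p^4 - 7*p^3 - 5*p^2 + 111*p - 180) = (p - 5)*(p - 4)*(p^3 - 2*p^2 - 15*p + 36) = (p - 5)*(p - 4)*(p - 3)*(p^2 + p - 12) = (p - 5)*(p - 4)*(p - 3)*(p + 4)*(p - 3)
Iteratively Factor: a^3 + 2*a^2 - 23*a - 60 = (a + 4)*(a^2 - 2*a - 15) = (a - 5)*(a + 4)*(a + 3)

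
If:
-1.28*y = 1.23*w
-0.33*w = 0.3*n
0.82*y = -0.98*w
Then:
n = 0.00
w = 0.00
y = 0.00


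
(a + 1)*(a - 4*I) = a^2 + a - 4*I*a - 4*I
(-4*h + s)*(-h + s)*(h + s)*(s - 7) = 4*h^3*s - 28*h^3 - h^2*s^2 + 7*h^2*s - 4*h*s^3 + 28*h*s^2 + s^4 - 7*s^3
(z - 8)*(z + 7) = z^2 - z - 56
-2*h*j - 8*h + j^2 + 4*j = (-2*h + j)*(j + 4)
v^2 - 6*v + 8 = (v - 4)*(v - 2)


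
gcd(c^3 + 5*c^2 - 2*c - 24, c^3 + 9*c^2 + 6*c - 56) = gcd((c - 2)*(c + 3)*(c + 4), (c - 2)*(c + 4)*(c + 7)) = c^2 + 2*c - 8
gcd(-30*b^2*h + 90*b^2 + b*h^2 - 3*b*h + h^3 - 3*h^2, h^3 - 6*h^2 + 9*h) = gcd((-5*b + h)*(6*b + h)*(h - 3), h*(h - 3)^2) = h - 3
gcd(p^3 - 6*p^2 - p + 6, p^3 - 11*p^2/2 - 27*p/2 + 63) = p - 6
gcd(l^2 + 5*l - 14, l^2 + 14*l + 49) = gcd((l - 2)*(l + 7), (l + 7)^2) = l + 7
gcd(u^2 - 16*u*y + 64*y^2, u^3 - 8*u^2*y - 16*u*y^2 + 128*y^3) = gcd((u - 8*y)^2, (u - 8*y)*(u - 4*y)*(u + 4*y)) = -u + 8*y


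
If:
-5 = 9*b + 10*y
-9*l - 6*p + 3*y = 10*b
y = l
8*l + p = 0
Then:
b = -105/239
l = -25/239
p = 200/239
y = -25/239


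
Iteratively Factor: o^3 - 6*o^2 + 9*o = (o - 3)*(o^2 - 3*o) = o*(o - 3)*(o - 3)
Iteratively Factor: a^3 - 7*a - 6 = (a + 2)*(a^2 - 2*a - 3) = (a + 1)*(a + 2)*(a - 3)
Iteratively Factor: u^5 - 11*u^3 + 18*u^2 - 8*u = (u - 2)*(u^4 + 2*u^3 - 7*u^2 + 4*u) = (u - 2)*(u - 1)*(u^3 + 3*u^2 - 4*u) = (u - 2)*(u - 1)^2*(u^2 + 4*u) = (u - 2)*(u - 1)^2*(u + 4)*(u)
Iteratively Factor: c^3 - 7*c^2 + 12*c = (c - 3)*(c^2 - 4*c) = (c - 4)*(c - 3)*(c)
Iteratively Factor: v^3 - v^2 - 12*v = (v)*(v^2 - v - 12) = v*(v - 4)*(v + 3)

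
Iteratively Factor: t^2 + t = (t + 1)*(t)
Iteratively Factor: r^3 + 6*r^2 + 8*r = (r + 4)*(r^2 + 2*r) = (r + 2)*(r + 4)*(r)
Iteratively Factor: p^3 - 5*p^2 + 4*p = (p - 1)*(p^2 - 4*p) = (p - 4)*(p - 1)*(p)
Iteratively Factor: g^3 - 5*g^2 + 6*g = (g - 2)*(g^2 - 3*g) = (g - 3)*(g - 2)*(g)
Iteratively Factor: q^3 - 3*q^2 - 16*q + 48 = (q - 4)*(q^2 + q - 12) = (q - 4)*(q - 3)*(q + 4)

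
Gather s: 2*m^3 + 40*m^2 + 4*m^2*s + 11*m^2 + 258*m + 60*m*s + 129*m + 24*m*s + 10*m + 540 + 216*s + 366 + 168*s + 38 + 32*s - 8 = 2*m^3 + 51*m^2 + 397*m + s*(4*m^2 + 84*m + 416) + 936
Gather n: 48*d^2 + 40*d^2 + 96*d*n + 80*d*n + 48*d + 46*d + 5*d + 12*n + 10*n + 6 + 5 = 88*d^2 + 99*d + n*(176*d + 22) + 11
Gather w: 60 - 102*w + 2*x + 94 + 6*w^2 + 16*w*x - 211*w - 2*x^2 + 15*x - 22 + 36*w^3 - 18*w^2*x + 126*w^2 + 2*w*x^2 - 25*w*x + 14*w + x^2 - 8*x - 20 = 36*w^3 + w^2*(132 - 18*x) + w*(2*x^2 - 9*x - 299) - x^2 + 9*x + 112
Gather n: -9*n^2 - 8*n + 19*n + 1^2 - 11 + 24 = -9*n^2 + 11*n + 14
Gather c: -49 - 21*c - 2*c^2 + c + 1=-2*c^2 - 20*c - 48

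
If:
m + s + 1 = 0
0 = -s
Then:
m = -1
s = 0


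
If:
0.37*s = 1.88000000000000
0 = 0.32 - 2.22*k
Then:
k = 0.14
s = 5.08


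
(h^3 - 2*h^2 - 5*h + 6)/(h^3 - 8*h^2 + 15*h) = (h^2 + h - 2)/(h*(h - 5))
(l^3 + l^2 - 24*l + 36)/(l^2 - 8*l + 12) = (l^2 + 3*l - 18)/(l - 6)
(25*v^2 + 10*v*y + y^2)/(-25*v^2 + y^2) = (5*v + y)/(-5*v + y)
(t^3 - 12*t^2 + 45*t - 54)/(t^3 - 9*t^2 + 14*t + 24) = (t^2 - 6*t + 9)/(t^2 - 3*t - 4)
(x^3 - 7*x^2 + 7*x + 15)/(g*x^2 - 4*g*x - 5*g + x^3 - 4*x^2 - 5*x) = (x - 3)/(g + x)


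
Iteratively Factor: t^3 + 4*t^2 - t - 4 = (t + 1)*(t^2 + 3*t - 4) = (t - 1)*(t + 1)*(t + 4)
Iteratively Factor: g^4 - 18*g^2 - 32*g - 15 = (g - 5)*(g^3 + 5*g^2 + 7*g + 3) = (g - 5)*(g + 3)*(g^2 + 2*g + 1) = (g - 5)*(g + 1)*(g + 3)*(g + 1)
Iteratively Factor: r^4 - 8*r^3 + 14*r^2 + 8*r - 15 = (r - 5)*(r^3 - 3*r^2 - r + 3) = (r - 5)*(r - 3)*(r^2 - 1) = (r - 5)*(r - 3)*(r - 1)*(r + 1)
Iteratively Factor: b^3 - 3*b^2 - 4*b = (b - 4)*(b^2 + b) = (b - 4)*(b + 1)*(b)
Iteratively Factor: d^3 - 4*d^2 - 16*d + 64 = (d + 4)*(d^2 - 8*d + 16) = (d - 4)*(d + 4)*(d - 4)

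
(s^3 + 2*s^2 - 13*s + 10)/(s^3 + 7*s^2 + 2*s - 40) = (s - 1)/(s + 4)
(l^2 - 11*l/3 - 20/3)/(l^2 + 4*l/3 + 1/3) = (3*l^2 - 11*l - 20)/(3*l^2 + 4*l + 1)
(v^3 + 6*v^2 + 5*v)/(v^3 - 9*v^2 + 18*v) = (v^2 + 6*v + 5)/(v^2 - 9*v + 18)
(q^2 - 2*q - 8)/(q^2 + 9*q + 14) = (q - 4)/(q + 7)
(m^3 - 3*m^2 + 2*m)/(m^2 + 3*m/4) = 4*(m^2 - 3*m + 2)/(4*m + 3)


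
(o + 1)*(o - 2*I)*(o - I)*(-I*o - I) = -I*o^4 - 3*o^3 - 2*I*o^3 - 6*o^2 + I*o^2 - 3*o + 4*I*o + 2*I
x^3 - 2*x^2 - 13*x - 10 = (x - 5)*(x + 1)*(x + 2)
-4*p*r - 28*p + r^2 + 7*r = (-4*p + r)*(r + 7)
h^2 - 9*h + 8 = (h - 8)*(h - 1)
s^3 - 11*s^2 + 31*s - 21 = (s - 7)*(s - 3)*(s - 1)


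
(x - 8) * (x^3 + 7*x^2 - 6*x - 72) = x^4 - x^3 - 62*x^2 - 24*x + 576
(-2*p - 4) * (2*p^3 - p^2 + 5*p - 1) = -4*p^4 - 6*p^3 - 6*p^2 - 18*p + 4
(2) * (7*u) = 14*u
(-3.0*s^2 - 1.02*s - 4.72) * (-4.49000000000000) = 13.47*s^2 + 4.5798*s + 21.1928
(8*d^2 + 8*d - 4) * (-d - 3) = -8*d^3 - 32*d^2 - 20*d + 12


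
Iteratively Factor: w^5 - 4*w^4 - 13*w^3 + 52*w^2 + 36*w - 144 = (w - 2)*(w^4 - 2*w^3 - 17*w^2 + 18*w + 72) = (w - 2)*(w + 2)*(w^3 - 4*w^2 - 9*w + 36) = (w - 3)*(w - 2)*(w + 2)*(w^2 - w - 12) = (w - 4)*(w - 3)*(w - 2)*(w + 2)*(w + 3)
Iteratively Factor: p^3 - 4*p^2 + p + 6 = (p - 3)*(p^2 - p - 2) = (p - 3)*(p + 1)*(p - 2)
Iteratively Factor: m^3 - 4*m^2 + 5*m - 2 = (m - 1)*(m^2 - 3*m + 2) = (m - 2)*(m - 1)*(m - 1)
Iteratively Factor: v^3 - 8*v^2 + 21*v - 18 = (v - 3)*(v^2 - 5*v + 6) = (v - 3)*(v - 2)*(v - 3)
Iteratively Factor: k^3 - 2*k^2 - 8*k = (k + 2)*(k^2 - 4*k) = (k - 4)*(k + 2)*(k)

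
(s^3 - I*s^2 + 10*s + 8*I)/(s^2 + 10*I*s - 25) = (s^3 - I*s^2 + 10*s + 8*I)/(s^2 + 10*I*s - 25)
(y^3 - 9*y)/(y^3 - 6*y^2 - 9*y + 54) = y/(y - 6)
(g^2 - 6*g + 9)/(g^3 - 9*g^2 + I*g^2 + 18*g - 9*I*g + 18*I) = (g - 3)/(g^2 + g*(-6 + I) - 6*I)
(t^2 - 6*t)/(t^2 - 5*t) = (t - 6)/(t - 5)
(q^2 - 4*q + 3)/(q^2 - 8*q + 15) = (q - 1)/(q - 5)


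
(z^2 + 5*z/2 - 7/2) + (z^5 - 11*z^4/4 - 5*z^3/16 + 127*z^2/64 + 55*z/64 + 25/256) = z^5 - 11*z^4/4 - 5*z^3/16 + 191*z^2/64 + 215*z/64 - 871/256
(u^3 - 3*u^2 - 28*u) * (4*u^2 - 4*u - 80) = 4*u^5 - 16*u^4 - 180*u^3 + 352*u^2 + 2240*u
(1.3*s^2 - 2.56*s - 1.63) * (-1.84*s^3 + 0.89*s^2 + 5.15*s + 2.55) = -2.392*s^5 + 5.8674*s^4 + 7.4158*s^3 - 11.3197*s^2 - 14.9225*s - 4.1565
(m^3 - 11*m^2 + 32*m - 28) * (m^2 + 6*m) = m^5 - 5*m^4 - 34*m^3 + 164*m^2 - 168*m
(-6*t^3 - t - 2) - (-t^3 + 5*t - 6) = -5*t^3 - 6*t + 4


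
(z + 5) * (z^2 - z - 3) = z^3 + 4*z^2 - 8*z - 15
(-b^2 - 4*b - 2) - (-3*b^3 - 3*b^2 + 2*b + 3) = 3*b^3 + 2*b^2 - 6*b - 5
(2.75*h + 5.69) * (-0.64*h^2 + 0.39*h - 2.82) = -1.76*h^3 - 2.5691*h^2 - 5.5359*h - 16.0458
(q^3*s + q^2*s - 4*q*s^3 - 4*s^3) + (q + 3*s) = q^3*s + q^2*s - 4*q*s^3 + q - 4*s^3 + 3*s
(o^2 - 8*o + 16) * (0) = 0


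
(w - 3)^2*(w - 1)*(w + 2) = w^4 - 5*w^3 + w^2 + 21*w - 18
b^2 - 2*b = b*(b - 2)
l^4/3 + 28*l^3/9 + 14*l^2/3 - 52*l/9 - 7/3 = (l/3 + 1)*(l - 1)*(l + 1/3)*(l + 7)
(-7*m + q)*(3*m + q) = -21*m^2 - 4*m*q + q^2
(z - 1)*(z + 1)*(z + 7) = z^3 + 7*z^2 - z - 7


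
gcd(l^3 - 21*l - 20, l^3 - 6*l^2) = 1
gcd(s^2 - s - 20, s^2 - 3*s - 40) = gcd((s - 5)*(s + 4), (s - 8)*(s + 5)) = 1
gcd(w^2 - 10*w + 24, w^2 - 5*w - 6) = w - 6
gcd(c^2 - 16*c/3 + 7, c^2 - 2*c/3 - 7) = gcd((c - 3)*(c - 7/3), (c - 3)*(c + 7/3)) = c - 3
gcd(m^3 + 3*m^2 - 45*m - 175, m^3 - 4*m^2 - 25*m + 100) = m + 5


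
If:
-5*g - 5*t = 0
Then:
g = -t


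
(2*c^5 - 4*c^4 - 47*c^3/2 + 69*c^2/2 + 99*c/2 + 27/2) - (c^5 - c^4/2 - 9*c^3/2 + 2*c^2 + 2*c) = c^5 - 7*c^4/2 - 19*c^3 + 65*c^2/2 + 95*c/2 + 27/2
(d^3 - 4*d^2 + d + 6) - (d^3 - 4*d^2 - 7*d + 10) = 8*d - 4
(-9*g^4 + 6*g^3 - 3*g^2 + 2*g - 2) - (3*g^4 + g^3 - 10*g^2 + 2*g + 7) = -12*g^4 + 5*g^3 + 7*g^2 - 9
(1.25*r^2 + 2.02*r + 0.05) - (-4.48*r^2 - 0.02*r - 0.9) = 5.73*r^2 + 2.04*r + 0.95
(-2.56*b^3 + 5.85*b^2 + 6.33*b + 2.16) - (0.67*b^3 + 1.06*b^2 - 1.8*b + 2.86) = -3.23*b^3 + 4.79*b^2 + 8.13*b - 0.7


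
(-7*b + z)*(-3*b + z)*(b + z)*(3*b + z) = 63*b^4 + 54*b^3*z - 16*b^2*z^2 - 6*b*z^3 + z^4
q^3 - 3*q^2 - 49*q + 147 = (q - 7)*(q - 3)*(q + 7)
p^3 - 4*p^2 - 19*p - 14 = (p - 7)*(p + 1)*(p + 2)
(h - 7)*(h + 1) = h^2 - 6*h - 7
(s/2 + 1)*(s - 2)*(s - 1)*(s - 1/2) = s^4/2 - 3*s^3/4 - 7*s^2/4 + 3*s - 1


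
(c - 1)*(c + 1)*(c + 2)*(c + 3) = c^4 + 5*c^3 + 5*c^2 - 5*c - 6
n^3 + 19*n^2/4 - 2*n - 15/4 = (n - 1)*(n + 3/4)*(n + 5)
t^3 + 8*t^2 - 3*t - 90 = (t - 3)*(t + 5)*(t + 6)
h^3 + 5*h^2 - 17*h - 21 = (h - 3)*(h + 1)*(h + 7)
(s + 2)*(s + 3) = s^2 + 5*s + 6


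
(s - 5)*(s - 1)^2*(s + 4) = s^4 - 3*s^3 - 17*s^2 + 39*s - 20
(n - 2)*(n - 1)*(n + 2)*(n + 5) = n^4 + 4*n^3 - 9*n^2 - 16*n + 20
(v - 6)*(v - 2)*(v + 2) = v^3 - 6*v^2 - 4*v + 24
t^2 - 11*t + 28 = (t - 7)*(t - 4)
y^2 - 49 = (y - 7)*(y + 7)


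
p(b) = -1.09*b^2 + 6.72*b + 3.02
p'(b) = 6.72 - 2.18*b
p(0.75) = 7.45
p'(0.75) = 5.08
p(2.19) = 12.51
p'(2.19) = 1.95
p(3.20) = 13.36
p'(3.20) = -0.26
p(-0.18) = 1.78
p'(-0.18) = 7.11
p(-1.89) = -13.57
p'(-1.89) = 10.84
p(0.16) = 4.07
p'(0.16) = 6.37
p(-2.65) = -22.44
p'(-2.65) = 12.50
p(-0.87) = -3.65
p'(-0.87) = 8.62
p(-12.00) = -234.58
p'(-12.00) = 32.88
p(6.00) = 4.10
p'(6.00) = -6.36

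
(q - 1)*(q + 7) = q^2 + 6*q - 7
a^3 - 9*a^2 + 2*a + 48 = (a - 8)*(a - 3)*(a + 2)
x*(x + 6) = x^2 + 6*x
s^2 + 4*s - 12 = (s - 2)*(s + 6)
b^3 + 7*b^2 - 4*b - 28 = (b - 2)*(b + 2)*(b + 7)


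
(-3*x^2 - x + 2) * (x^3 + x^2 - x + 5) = -3*x^5 - 4*x^4 + 4*x^3 - 12*x^2 - 7*x + 10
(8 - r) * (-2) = 2*r - 16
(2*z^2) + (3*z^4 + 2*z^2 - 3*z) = 3*z^4 + 4*z^2 - 3*z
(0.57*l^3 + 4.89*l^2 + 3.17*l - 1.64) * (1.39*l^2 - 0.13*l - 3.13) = 0.7923*l^5 + 6.723*l^4 + 1.9865*l^3 - 17.9974*l^2 - 9.7089*l + 5.1332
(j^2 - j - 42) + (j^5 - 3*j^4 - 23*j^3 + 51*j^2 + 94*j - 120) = j^5 - 3*j^4 - 23*j^3 + 52*j^2 + 93*j - 162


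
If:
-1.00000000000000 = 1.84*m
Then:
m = -0.54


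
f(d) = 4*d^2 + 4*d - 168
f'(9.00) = 76.00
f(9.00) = 192.00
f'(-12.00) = -92.00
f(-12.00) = 360.00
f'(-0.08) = 3.36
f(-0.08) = -168.29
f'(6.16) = 53.28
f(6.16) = 8.42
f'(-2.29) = -14.32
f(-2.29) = -156.18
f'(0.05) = 4.40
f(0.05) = -167.79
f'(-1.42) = -7.36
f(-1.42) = -165.61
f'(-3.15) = -21.20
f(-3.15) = -140.91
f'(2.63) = 25.04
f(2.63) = -129.81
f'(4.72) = 41.76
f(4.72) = -60.01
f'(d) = 8*d + 4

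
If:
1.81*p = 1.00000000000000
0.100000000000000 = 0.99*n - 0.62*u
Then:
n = 0.626262626262626*u + 0.101010101010101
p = 0.55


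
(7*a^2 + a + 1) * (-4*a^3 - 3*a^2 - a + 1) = -28*a^5 - 25*a^4 - 14*a^3 + 3*a^2 + 1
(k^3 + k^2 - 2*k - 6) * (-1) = -k^3 - k^2 + 2*k + 6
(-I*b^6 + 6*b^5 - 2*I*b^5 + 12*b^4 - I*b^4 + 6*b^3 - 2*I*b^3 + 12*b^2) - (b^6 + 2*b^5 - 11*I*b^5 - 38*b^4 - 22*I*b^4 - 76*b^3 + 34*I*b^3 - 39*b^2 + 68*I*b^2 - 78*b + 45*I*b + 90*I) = -b^6 - I*b^6 + 4*b^5 + 9*I*b^5 + 50*b^4 + 21*I*b^4 + 82*b^3 - 36*I*b^3 + 51*b^2 - 68*I*b^2 + 78*b - 45*I*b - 90*I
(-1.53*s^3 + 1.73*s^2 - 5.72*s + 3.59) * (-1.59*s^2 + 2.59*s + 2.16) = 2.4327*s^5 - 6.7134*s^4 + 10.2707*s^3 - 16.7861*s^2 - 3.0571*s + 7.7544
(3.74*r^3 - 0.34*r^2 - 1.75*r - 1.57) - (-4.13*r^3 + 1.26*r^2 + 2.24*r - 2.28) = 7.87*r^3 - 1.6*r^2 - 3.99*r + 0.71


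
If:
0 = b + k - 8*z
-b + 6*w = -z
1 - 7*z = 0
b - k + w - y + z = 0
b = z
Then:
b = 1/7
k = 1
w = 0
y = -5/7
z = 1/7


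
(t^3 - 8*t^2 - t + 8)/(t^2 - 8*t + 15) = (t^3 - 8*t^2 - t + 8)/(t^2 - 8*t + 15)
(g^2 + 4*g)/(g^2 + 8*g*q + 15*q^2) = g*(g + 4)/(g^2 + 8*g*q + 15*q^2)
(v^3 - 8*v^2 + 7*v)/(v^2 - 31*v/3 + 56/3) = 3*v*(v^2 - 8*v + 7)/(3*v^2 - 31*v + 56)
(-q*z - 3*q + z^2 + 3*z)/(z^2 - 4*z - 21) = (-q + z)/(z - 7)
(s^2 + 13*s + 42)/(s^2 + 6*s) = (s + 7)/s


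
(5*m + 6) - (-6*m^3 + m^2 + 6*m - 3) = 6*m^3 - m^2 - m + 9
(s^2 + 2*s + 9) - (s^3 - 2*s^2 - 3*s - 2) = -s^3 + 3*s^2 + 5*s + 11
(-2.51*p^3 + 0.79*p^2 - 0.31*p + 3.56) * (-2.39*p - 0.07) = 5.9989*p^4 - 1.7124*p^3 + 0.6856*p^2 - 8.4867*p - 0.2492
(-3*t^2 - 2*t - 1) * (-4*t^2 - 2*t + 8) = 12*t^4 + 14*t^3 - 16*t^2 - 14*t - 8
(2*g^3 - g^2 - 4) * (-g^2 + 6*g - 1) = -2*g^5 + 13*g^4 - 8*g^3 + 5*g^2 - 24*g + 4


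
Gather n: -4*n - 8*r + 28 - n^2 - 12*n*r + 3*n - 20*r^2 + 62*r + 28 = -n^2 + n*(-12*r - 1) - 20*r^2 + 54*r + 56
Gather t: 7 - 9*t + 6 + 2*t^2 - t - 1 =2*t^2 - 10*t + 12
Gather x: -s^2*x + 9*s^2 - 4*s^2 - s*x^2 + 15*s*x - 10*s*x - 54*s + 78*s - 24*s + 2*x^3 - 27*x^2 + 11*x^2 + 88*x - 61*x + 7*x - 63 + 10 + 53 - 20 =5*s^2 + 2*x^3 + x^2*(-s - 16) + x*(-s^2 + 5*s + 34) - 20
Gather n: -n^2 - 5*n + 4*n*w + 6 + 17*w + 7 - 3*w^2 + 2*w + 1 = -n^2 + n*(4*w - 5) - 3*w^2 + 19*w + 14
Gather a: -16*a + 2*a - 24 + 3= -14*a - 21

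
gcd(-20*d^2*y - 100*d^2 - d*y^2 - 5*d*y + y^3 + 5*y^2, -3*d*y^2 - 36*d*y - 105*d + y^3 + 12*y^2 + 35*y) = y + 5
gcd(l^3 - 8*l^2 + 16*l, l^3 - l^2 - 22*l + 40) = l - 4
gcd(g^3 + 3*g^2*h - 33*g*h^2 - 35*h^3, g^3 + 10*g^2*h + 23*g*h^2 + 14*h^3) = g^2 + 8*g*h + 7*h^2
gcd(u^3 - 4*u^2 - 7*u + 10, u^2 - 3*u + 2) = u - 1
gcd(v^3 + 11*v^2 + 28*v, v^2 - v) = v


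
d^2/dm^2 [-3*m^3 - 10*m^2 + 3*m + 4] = -18*m - 20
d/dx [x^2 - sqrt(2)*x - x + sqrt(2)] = 2*x - sqrt(2) - 1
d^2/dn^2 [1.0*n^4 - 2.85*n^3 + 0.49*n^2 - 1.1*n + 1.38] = 12.0*n^2 - 17.1*n + 0.98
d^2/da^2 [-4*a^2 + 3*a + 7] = -8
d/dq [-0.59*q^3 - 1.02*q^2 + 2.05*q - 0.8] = -1.77*q^2 - 2.04*q + 2.05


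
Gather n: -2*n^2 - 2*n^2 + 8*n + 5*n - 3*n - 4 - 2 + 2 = -4*n^2 + 10*n - 4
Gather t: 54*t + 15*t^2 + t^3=t^3 + 15*t^2 + 54*t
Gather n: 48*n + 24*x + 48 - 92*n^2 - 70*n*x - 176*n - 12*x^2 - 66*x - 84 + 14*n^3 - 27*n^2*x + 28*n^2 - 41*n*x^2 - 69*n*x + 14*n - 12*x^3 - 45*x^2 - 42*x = 14*n^3 + n^2*(-27*x - 64) + n*(-41*x^2 - 139*x - 114) - 12*x^3 - 57*x^2 - 84*x - 36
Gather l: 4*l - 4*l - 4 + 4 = 0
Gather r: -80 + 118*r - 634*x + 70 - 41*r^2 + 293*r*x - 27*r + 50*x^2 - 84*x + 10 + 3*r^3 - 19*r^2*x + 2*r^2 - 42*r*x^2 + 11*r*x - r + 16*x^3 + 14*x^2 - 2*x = 3*r^3 + r^2*(-19*x - 39) + r*(-42*x^2 + 304*x + 90) + 16*x^3 + 64*x^2 - 720*x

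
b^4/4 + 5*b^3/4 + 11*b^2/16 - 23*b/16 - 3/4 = (b/4 + 1)*(b - 1)*(b + 1/2)*(b + 3/2)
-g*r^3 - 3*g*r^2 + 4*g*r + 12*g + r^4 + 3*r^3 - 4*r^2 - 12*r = (-g + r)*(r - 2)*(r + 2)*(r + 3)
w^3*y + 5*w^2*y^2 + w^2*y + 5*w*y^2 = w*(w + 5*y)*(w*y + y)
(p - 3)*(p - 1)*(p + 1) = p^3 - 3*p^2 - p + 3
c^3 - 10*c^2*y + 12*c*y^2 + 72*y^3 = (c - 6*y)^2*(c + 2*y)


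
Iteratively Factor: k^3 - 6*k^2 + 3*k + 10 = (k - 2)*(k^2 - 4*k - 5) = (k - 2)*(k + 1)*(k - 5)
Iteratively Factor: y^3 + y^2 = (y)*(y^2 + y) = y^2*(y + 1)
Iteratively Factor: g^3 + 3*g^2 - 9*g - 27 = (g - 3)*(g^2 + 6*g + 9) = (g - 3)*(g + 3)*(g + 3)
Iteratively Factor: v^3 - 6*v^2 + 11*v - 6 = (v - 2)*(v^2 - 4*v + 3) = (v - 2)*(v - 1)*(v - 3)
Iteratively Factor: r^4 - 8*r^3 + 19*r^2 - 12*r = (r - 3)*(r^3 - 5*r^2 + 4*r) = (r - 3)*(r - 1)*(r^2 - 4*r) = (r - 4)*(r - 3)*(r - 1)*(r)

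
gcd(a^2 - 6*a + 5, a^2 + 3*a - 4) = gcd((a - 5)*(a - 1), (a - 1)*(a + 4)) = a - 1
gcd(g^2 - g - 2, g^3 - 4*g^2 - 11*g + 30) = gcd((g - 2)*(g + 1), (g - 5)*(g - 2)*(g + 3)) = g - 2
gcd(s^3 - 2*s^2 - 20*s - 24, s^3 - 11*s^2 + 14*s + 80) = s + 2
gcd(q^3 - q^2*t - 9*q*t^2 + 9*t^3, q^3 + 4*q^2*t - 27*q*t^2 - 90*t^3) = q + 3*t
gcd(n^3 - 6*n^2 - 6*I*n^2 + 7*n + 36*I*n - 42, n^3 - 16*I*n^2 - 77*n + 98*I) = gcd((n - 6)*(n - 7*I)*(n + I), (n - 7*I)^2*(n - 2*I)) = n - 7*I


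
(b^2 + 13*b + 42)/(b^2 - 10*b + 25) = (b^2 + 13*b + 42)/(b^2 - 10*b + 25)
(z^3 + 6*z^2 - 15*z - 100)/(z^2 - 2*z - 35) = (z^2 + z - 20)/(z - 7)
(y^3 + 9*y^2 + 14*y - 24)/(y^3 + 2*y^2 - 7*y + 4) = (y + 6)/(y - 1)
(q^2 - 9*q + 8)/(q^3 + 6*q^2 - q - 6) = (q - 8)/(q^2 + 7*q + 6)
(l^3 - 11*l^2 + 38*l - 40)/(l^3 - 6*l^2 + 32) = (l^2 - 7*l + 10)/(l^2 - 2*l - 8)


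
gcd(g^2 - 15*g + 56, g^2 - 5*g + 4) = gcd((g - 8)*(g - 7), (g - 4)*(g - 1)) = 1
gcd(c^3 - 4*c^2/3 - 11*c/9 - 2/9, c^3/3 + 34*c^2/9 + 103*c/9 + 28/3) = 1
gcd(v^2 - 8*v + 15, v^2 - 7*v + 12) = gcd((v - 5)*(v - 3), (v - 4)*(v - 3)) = v - 3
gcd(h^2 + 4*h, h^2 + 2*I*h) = h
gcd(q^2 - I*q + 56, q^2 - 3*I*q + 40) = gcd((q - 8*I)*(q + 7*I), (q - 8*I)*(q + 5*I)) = q - 8*I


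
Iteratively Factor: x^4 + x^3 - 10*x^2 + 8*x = (x - 2)*(x^3 + 3*x^2 - 4*x) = x*(x - 2)*(x^2 + 3*x - 4) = x*(x - 2)*(x + 4)*(x - 1)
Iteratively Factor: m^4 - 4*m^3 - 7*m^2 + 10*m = (m - 1)*(m^3 - 3*m^2 - 10*m) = (m - 1)*(m + 2)*(m^2 - 5*m) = (m - 5)*(m - 1)*(m + 2)*(m)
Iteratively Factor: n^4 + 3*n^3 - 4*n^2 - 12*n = (n + 2)*(n^3 + n^2 - 6*n) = n*(n + 2)*(n^2 + n - 6) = n*(n - 2)*(n + 2)*(n + 3)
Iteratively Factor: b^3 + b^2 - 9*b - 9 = (b - 3)*(b^2 + 4*b + 3) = (b - 3)*(b + 1)*(b + 3)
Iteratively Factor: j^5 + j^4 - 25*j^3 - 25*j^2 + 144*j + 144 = (j + 3)*(j^4 - 2*j^3 - 19*j^2 + 32*j + 48) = (j + 3)*(j + 4)*(j^3 - 6*j^2 + 5*j + 12) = (j - 3)*(j + 3)*(j + 4)*(j^2 - 3*j - 4) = (j - 3)*(j + 1)*(j + 3)*(j + 4)*(j - 4)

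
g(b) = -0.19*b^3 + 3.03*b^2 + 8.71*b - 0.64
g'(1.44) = 16.25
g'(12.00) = -0.65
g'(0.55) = 11.87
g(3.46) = 57.90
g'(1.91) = 18.21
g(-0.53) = -4.38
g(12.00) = 211.88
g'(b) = -0.57*b^2 + 6.06*b + 8.71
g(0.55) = 5.04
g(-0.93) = -5.97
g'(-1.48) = -1.51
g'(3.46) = 22.85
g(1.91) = 25.73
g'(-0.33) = 6.65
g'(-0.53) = 5.34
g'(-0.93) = 2.58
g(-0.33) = -3.18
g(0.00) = -0.64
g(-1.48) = -6.28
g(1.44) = 17.62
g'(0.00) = 8.71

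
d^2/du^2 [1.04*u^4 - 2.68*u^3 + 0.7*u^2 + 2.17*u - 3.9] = 12.48*u^2 - 16.08*u + 1.4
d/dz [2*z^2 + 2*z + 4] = 4*z + 2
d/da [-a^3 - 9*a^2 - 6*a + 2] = -3*a^2 - 18*a - 6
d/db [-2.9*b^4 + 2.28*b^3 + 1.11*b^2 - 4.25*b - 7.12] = -11.6*b^3 + 6.84*b^2 + 2.22*b - 4.25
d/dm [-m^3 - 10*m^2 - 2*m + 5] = -3*m^2 - 20*m - 2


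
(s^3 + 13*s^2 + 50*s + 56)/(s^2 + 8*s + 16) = (s^2 + 9*s + 14)/(s + 4)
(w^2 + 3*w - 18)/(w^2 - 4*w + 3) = (w + 6)/(w - 1)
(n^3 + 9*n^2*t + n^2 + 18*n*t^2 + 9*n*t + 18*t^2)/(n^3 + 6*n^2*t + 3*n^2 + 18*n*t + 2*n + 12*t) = (n + 3*t)/(n + 2)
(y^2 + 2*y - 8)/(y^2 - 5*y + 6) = (y + 4)/(y - 3)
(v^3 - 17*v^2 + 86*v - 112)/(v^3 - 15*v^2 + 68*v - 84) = (v - 8)/(v - 6)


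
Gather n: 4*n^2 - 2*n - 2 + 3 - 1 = 4*n^2 - 2*n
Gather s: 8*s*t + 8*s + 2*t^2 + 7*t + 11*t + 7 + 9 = s*(8*t + 8) + 2*t^2 + 18*t + 16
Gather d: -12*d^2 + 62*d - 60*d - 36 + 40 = -12*d^2 + 2*d + 4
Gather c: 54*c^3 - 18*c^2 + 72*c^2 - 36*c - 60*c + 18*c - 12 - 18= 54*c^3 + 54*c^2 - 78*c - 30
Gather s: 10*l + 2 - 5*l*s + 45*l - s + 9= 55*l + s*(-5*l - 1) + 11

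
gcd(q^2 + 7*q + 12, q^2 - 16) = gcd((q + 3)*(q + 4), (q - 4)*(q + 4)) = q + 4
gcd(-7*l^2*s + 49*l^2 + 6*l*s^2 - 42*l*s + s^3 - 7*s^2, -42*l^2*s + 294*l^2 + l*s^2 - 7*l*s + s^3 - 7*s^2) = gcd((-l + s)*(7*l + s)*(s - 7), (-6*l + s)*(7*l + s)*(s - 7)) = 7*l*s - 49*l + s^2 - 7*s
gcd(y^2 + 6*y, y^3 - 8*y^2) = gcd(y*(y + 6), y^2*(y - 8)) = y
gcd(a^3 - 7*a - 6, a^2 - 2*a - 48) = 1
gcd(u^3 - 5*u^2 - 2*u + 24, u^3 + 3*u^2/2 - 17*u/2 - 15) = u^2 - u - 6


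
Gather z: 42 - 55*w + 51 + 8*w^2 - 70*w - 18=8*w^2 - 125*w + 75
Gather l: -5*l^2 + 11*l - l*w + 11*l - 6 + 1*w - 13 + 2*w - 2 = -5*l^2 + l*(22 - w) + 3*w - 21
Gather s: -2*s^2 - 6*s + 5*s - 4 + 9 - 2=-2*s^2 - s + 3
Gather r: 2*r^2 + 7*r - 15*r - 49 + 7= 2*r^2 - 8*r - 42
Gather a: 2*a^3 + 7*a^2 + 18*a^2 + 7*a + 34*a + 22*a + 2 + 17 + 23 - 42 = 2*a^3 + 25*a^2 + 63*a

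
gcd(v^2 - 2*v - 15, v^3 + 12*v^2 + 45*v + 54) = v + 3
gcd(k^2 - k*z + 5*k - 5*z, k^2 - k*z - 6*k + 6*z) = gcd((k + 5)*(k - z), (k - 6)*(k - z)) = -k + z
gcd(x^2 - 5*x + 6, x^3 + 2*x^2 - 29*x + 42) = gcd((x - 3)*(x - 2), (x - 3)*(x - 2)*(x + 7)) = x^2 - 5*x + 6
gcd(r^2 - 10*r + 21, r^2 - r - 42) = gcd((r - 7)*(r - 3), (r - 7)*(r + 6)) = r - 7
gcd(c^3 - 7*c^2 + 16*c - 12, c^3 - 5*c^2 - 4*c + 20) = c - 2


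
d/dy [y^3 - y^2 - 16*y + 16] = 3*y^2 - 2*y - 16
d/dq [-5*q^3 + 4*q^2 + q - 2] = -15*q^2 + 8*q + 1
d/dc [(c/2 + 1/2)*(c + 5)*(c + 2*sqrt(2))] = 3*c^2/2 + 2*sqrt(2)*c + 6*c + 5/2 + 6*sqrt(2)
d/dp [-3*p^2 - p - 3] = -6*p - 1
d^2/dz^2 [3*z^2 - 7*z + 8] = 6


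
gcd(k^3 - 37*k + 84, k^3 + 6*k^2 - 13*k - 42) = k^2 + 4*k - 21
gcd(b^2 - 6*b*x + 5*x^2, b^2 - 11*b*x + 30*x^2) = -b + 5*x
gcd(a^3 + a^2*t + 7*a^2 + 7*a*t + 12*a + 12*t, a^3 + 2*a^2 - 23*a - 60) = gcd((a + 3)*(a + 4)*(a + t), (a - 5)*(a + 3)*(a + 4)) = a^2 + 7*a + 12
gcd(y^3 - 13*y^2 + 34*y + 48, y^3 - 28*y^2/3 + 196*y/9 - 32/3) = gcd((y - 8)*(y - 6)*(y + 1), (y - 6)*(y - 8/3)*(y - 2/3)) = y - 6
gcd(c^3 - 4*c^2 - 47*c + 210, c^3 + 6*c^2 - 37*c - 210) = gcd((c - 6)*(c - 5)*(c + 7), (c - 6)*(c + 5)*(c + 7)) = c^2 + c - 42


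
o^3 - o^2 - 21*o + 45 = (o - 3)^2*(o + 5)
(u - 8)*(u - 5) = u^2 - 13*u + 40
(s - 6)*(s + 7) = s^2 + s - 42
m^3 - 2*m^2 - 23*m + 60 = (m - 4)*(m - 3)*(m + 5)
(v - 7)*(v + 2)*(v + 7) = v^3 + 2*v^2 - 49*v - 98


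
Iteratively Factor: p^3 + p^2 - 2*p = (p - 1)*(p^2 + 2*p) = p*(p - 1)*(p + 2)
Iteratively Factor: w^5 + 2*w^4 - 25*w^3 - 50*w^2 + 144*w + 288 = (w + 3)*(w^4 - w^3 - 22*w^2 + 16*w + 96) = (w + 2)*(w + 3)*(w^3 - 3*w^2 - 16*w + 48) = (w - 3)*(w + 2)*(w + 3)*(w^2 - 16) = (w - 4)*(w - 3)*(w + 2)*(w + 3)*(w + 4)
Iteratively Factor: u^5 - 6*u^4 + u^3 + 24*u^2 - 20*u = (u - 5)*(u^4 - u^3 - 4*u^2 + 4*u) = (u - 5)*(u - 1)*(u^3 - 4*u) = (u - 5)*(u - 1)*(u + 2)*(u^2 - 2*u) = u*(u - 5)*(u - 1)*(u + 2)*(u - 2)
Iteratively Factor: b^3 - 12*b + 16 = (b - 2)*(b^2 + 2*b - 8) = (b - 2)^2*(b + 4)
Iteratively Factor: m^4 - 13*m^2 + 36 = (m - 2)*(m^3 + 2*m^2 - 9*m - 18) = (m - 2)*(m + 3)*(m^2 - m - 6) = (m - 2)*(m + 2)*(m + 3)*(m - 3)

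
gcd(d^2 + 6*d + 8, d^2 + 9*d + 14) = d + 2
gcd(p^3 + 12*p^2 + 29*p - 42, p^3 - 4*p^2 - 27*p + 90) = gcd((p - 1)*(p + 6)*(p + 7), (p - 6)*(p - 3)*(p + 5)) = 1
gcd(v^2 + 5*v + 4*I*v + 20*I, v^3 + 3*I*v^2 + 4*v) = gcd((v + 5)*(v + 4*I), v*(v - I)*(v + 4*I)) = v + 4*I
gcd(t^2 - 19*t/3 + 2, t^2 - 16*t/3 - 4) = t - 6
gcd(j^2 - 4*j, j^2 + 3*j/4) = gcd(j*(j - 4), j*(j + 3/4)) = j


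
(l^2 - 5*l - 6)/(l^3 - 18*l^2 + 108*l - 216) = (l + 1)/(l^2 - 12*l + 36)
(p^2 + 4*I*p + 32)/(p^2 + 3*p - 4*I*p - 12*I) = (p + 8*I)/(p + 3)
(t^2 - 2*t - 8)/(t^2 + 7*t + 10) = (t - 4)/(t + 5)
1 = 1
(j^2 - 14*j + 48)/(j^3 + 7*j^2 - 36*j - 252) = (j - 8)/(j^2 + 13*j + 42)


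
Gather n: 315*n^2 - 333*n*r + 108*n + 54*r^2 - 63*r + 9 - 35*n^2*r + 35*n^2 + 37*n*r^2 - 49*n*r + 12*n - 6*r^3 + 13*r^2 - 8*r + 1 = n^2*(350 - 35*r) + n*(37*r^2 - 382*r + 120) - 6*r^3 + 67*r^2 - 71*r + 10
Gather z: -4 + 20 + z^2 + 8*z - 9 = z^2 + 8*z + 7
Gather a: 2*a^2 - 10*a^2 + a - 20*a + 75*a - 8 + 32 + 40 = -8*a^2 + 56*a + 64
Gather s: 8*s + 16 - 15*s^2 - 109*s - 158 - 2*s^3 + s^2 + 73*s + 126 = -2*s^3 - 14*s^2 - 28*s - 16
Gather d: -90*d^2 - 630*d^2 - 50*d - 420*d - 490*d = -720*d^2 - 960*d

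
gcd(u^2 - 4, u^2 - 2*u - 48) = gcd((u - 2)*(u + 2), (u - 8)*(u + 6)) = 1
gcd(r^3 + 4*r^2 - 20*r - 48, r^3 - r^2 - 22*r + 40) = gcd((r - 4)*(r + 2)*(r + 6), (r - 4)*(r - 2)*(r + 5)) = r - 4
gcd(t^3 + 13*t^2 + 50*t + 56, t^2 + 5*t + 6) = t + 2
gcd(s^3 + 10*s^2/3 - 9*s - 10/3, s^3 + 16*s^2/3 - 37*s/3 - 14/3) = s^2 - 5*s/3 - 2/3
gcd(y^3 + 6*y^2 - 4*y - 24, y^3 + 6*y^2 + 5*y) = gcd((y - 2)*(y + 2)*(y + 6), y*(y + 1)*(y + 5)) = 1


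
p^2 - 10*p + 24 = (p - 6)*(p - 4)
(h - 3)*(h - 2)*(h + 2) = h^3 - 3*h^2 - 4*h + 12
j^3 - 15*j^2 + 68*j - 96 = (j - 8)*(j - 4)*(j - 3)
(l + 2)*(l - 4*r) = l^2 - 4*l*r + 2*l - 8*r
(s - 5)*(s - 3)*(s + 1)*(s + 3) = s^4 - 4*s^3 - 14*s^2 + 36*s + 45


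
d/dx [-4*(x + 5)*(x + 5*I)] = -8*x - 20 - 20*I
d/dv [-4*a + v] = 1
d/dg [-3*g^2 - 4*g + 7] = -6*g - 4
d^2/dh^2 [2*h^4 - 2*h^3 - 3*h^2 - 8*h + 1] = 24*h^2 - 12*h - 6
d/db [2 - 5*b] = -5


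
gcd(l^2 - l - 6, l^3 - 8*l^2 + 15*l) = l - 3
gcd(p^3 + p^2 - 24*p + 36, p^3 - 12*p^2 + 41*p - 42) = p^2 - 5*p + 6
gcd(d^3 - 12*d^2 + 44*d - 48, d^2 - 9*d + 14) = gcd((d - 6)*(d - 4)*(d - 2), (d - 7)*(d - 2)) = d - 2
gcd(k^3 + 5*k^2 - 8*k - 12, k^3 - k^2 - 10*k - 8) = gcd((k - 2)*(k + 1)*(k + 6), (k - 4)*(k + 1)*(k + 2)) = k + 1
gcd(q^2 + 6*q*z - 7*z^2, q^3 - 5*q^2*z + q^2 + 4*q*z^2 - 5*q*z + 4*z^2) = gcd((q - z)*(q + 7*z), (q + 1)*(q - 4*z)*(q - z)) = -q + z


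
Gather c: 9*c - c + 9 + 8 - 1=8*c + 16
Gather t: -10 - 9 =-19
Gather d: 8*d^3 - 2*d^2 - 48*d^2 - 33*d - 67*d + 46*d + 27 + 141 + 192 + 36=8*d^3 - 50*d^2 - 54*d + 396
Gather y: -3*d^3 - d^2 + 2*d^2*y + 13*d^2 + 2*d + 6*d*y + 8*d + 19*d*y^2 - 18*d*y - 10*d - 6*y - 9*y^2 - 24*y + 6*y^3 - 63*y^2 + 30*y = -3*d^3 + 12*d^2 + 6*y^3 + y^2*(19*d - 72) + y*(2*d^2 - 12*d)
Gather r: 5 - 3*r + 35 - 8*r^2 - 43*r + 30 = -8*r^2 - 46*r + 70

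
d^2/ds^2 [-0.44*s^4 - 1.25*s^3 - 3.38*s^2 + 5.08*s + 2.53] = -5.28*s^2 - 7.5*s - 6.76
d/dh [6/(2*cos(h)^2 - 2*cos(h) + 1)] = 12*(-sin(h) + sin(2*h))/(2*cos(h) - cos(2*h) - 2)^2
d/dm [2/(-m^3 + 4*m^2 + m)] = 2*(3*m^2 - 8*m - 1)/(m^2*(-m^2 + 4*m + 1)^2)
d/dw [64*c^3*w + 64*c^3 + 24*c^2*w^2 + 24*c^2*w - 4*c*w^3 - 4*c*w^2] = 4*c*(16*c^2 + 12*c*w + 6*c - 3*w^2 - 2*w)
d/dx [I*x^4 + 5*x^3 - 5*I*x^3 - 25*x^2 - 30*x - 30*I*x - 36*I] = 4*I*x^3 + 15*x^2*(1 - I) - 50*x - 30 - 30*I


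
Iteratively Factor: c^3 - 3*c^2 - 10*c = (c + 2)*(c^2 - 5*c) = c*(c + 2)*(c - 5)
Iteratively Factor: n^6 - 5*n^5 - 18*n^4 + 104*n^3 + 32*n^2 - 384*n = (n - 4)*(n^5 - n^4 - 22*n^3 + 16*n^2 + 96*n) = (n - 4)*(n - 3)*(n^4 + 2*n^3 - 16*n^2 - 32*n) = (n - 4)^2*(n - 3)*(n^3 + 6*n^2 + 8*n) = (n - 4)^2*(n - 3)*(n + 4)*(n^2 + 2*n) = (n - 4)^2*(n - 3)*(n + 2)*(n + 4)*(n)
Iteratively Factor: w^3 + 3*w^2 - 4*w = (w)*(w^2 + 3*w - 4) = w*(w - 1)*(w + 4)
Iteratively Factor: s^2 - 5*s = (s - 5)*(s)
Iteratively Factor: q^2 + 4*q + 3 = (q + 3)*(q + 1)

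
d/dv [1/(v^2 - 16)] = -2*v/(v^2 - 16)^2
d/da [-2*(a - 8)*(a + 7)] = 2 - 4*a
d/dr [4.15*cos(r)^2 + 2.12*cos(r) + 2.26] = -(8.3*cos(r) + 2.12)*sin(r)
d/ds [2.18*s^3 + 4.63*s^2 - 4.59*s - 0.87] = 6.54*s^2 + 9.26*s - 4.59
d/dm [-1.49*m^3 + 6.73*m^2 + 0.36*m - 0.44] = -4.47*m^2 + 13.46*m + 0.36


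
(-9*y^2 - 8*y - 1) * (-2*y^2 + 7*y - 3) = 18*y^4 - 47*y^3 - 27*y^2 + 17*y + 3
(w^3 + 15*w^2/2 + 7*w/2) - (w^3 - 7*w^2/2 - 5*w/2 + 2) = 11*w^2 + 6*w - 2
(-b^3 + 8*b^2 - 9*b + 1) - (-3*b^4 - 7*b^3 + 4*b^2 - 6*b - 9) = 3*b^4 + 6*b^3 + 4*b^2 - 3*b + 10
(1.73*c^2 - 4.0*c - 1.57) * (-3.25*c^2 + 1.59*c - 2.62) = -5.6225*c^4 + 15.7507*c^3 - 5.7901*c^2 + 7.9837*c + 4.1134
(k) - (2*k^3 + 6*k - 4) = -2*k^3 - 5*k + 4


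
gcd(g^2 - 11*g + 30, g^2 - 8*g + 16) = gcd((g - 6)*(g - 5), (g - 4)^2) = 1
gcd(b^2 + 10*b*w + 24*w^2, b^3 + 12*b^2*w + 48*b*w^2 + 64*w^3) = b + 4*w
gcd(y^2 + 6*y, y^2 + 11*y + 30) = y + 6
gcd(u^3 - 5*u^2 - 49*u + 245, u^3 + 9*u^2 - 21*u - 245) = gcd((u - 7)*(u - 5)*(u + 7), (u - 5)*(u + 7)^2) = u^2 + 2*u - 35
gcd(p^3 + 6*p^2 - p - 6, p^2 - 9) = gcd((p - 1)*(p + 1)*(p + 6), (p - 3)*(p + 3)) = 1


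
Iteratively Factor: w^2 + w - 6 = (w - 2)*(w + 3)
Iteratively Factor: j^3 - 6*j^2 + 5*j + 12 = (j - 3)*(j^2 - 3*j - 4) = (j - 4)*(j - 3)*(j + 1)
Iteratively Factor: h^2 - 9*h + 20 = (h - 5)*(h - 4)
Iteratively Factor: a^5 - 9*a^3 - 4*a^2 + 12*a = (a + 2)*(a^4 - 2*a^3 - 5*a^2 + 6*a) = (a - 3)*(a + 2)*(a^3 + a^2 - 2*a) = a*(a - 3)*(a + 2)*(a^2 + a - 2) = a*(a - 3)*(a + 2)^2*(a - 1)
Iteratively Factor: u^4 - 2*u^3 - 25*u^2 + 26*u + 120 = (u - 3)*(u^3 + u^2 - 22*u - 40) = (u - 3)*(u + 4)*(u^2 - 3*u - 10) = (u - 5)*(u - 3)*(u + 4)*(u + 2)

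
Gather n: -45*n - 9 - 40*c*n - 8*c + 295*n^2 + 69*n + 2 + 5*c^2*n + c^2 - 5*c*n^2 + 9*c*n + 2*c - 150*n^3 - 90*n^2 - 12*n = c^2 - 6*c - 150*n^3 + n^2*(205 - 5*c) + n*(5*c^2 - 31*c + 12) - 7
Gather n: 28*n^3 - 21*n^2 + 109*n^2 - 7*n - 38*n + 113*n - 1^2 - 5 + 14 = 28*n^3 + 88*n^2 + 68*n + 8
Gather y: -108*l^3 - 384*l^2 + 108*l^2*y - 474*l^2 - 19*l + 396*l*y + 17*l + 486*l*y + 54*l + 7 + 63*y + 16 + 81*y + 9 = -108*l^3 - 858*l^2 + 52*l + y*(108*l^2 + 882*l + 144) + 32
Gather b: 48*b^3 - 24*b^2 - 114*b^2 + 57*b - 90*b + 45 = 48*b^3 - 138*b^2 - 33*b + 45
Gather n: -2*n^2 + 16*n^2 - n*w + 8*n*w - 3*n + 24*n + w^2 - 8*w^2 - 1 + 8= 14*n^2 + n*(7*w + 21) - 7*w^2 + 7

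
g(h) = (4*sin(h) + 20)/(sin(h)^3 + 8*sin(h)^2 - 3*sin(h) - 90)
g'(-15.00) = 0.01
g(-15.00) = -0.20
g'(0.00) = -0.04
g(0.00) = -0.22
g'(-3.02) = 0.03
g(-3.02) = -0.22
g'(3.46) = 0.03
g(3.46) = -0.21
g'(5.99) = -0.03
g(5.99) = -0.21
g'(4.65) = 0.00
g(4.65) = -0.20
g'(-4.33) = 0.04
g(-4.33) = -0.28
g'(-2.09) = 0.01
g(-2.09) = -0.20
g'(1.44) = -0.01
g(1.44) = -0.28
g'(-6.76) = -0.02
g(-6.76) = -0.21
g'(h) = (4*sin(h) + 20)*(-3*sin(h)^2*cos(h) - 16*sin(h)*cos(h) + 3*cos(h))/(sin(h)^3 + 8*sin(h)^2 - 3*sin(h) - 90)^2 + 4*cos(h)/(sin(h)^3 + 8*sin(h)^2 - 3*sin(h) - 90) = -4*(2*sin(h) + 3)*cos(h)/((sin(h) - 3)^2*(sin(h) + 6)^2)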